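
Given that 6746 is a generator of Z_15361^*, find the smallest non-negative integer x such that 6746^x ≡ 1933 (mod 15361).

Baby-step giant-step with m = ceil(sqrt(15360)) = 124.
Baby table (6746^j mod 15361 for j=0..123):
  0:1  1:6746  2:9234  3:3709  4:13206  5:9237  6:8586  7:10186
  8:5003  9:2121  10:7175  11:39  12:1957  13:6823  14:6402  15:8121
  16:6940  17:12273  18:13229  19:10785  20:5914  21:3327  22:1521  23:14879
  24:4960  25:3902  26:9499  27:9523  28:2456  29:9018  30:5868  31:231
  32:6865  33:13236  34:11924  35:9108  36:13929  37:1797  38:2733  39:3618
  40:13760  41:13798  42:9009  43:6598  44:9291  45:4206  46:1909  47:5596
  48:8639  49:14421  50:2853  51:14366  52:487  53:13409  54:11546  55:9046
  56:10424  57:13007  58:3190  59:14340  60:9423  61:3740  62:7278  63:3632
  64:677  65:4825  66:14852  67:7150  68:360  69:1522  70:6264  71:14194
  72:7611  73:7344  74:3399  75:11042  76:3843  77:10871  78:2352  79:14040
  80:13275  81:13881  82:570  83:4970  84:9918  85:9673  86:530  87:11628
  88:9222  89:14923  90:9925  91:10812  92:3724  93:6869  94:9498  95:2777
  96:8583  97:5309  98:8023  99:6355  100:13640  101:3050  102:6921  103:6987
  104:6754  105:1758  106:776  107:12156  108:7358  109:5677  110:2069  111:9686
  112:11423  113:8782  114:11356  115:2269  116:7118  117:14903  118:13254  119:10464
  120:6349  121:3886  122:9090  123:28
Giant step factor: 6746^(-124) ≡ 12512 (mod 15361).
Scan 1933·12512^i mod 15361 for i = 0, 1, …:
  i=0: 1933   i=1: 7482   i=2: 4850   i=3: 7250
  i=4: 5295   i=5: 14408   i=6: 11561   i=7: 12056
  i=8: 15013   i=9: 8348     …   i=28: 6468
  i=29: 5868
Match at i=29, j=30: x = 29·124 + 30 = 3626.

3626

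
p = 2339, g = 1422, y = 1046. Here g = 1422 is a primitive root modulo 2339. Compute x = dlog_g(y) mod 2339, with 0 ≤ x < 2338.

346

Baby-step giant-step with m = ceil(sqrt(2338)) = 49.
Baby table (1422^j mod 2339 for j=0..48):
  0:1  1:1422  2:1188  3:578  4:927  5:1337  6:1946  7:175
  8:916  9:2068  10:573  11:834  12:75  13:1395  14:218  15:1248
  16:1694  17:2037  18:932  19:1430  20:869  21:726  22:873  23:1736
  24:947  25:1709  26:2316  27:40  28:744  29:740  30:2069  31:1995
  32:2022  33:653  34:2322  35:1555  36:855  37:1869  38:614  39:661
  40:2003  41:1703  42:801  43:2268  44:1954  45:2195  46:1064  47:2014
  48:972
Giant step factor: 1422^(-49) ≡ 1049 (mod 2339).
Scan 1046·1049^i mod 2339 for i = 0, 1, …:
  i=0: 1046   i=1: 263   i=2: 2224   i=3: 993
  i=4: 802   i=5: 1597   i=6: 529   i=7: 578
Match at i=7, j=3: x = 7·49 + 3 = 346.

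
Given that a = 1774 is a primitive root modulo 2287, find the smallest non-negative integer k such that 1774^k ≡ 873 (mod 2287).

1919

Baby-step giant-step with m = ceil(sqrt(2286)) = 48.
Baby table (1774^j mod 2287 for j=0..47):
  0:1  1:1774  2:164  3:487  4:1739  5:2110  6:1608  7:703
  8:707  9:942  10:1598  11:1259  12:1354  13:646  14:217  15:742
  16:1283  17:477  18:8  19:470  20:1312  21:1609  22:190  23:871
  24:1429  25:1050  26:1082  27:675  28:1349  29:924  30:1684  31:594
  32:1736  33:1362  34:1116  35:1529  36:64  37:1473  38:1348  39:1437
  40:1520  41:107  42:2284  43:1539  44:1795  45:826  46:1644  47:531
Giant step factor: 1774^(-48) ≡ 2040 (mod 2287).
Scan 873·2040^i mod 2287 for i = 0, 1, …:
  i=0: 873   i=1: 1634   i=2: 1201   i=3: 663
  i=4: 903   i=5: 1085   i=6: 1871   i=7: 2124
  i=8: 1382   i=9: 1696     …   i=38: 2183
  i=39: 531
Match at i=39, j=47: k = 39·48 + 47 = 1919.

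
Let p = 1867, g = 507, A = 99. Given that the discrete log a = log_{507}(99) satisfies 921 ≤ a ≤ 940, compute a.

Compute 507^921 mod 1867 = 1474, then multiply by 507 repeatedly:
  507^921=1474  507^922=518  507^923=1246  507^924=676  507^925=1071
  507^926=1567  507^927=994  507^928=1735  507^929=288  507^930=390
  507^931=1695  507^932=545  507^933=1866  507^934=1360  507^935=597
  507^936=225  507^937=188  507^938=99
Found 99 at exponent 938.

938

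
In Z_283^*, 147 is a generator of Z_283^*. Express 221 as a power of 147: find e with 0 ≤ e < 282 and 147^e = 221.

Baby-step giant-step with m = ceil(sqrt(282)) = 17.
Baby table (147^j mod 283 for j=0..16):
  0:1  1:147  2:101  3:131  4:13  5:213  6:181  7:5
  8:169  9:222  10:89  11:65  12:216  13:56  14:25  15:279
  16:261
Giant step factor: 147^(-17) ≡ 145 (mod 283).
Scan 221·145^i mod 283 for i = 0, 1, …:
  i=0: 221   i=1: 66   i=2: 231   i=3: 101
Match at i=3, j=2: e = 3·17 + 2 = 53.

53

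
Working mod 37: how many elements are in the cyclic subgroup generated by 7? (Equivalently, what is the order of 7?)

The order of 7 must divide p − 1 = 36 = 2^2 · 3^2.
Divisors: 1, 2, 3, 4, 6, 9, 12, 18, 36.
Check each in increasing order: 7^1 ≡ 7;  7^2 ≡ 12;  7^3 ≡ 10;  7^4 ≡ 33;  7^6 ≡ 26;  7^9 ≡ 1.
Smallest exponent giving 1 is 9.

9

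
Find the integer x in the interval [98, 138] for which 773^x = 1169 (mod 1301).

Compute 773^98 mod 1301 = 1084, then multiply by 773 repeatedly:
  773^98=1084  773^99=88  773^100=372  773^101=35  773^102=1035
  773^103=1241  773^104=456  773^105=1218  773^106=891  773^107=514
  773^108=517  773^109=234  773^110=43  773^111=714  773^112=298
  773^113=77  773^114=976  773^115=1169
Found 1169 at exponent 115.

115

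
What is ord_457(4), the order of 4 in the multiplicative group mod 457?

The order of 4 must divide p − 1 = 456 = 2^3 · 3 · 19.
Divisors: 1, 2, 3, 4, 6, 8, 12, 19, 24, 38, 57, 76, 114, 152, 228, 456.
Check each in increasing order: 4^1 ≡ 4;  4^2 ≡ 16;  4^3 ≡ 64;  4^4 ≡ 256;  4^6 ≡ 440;  4^8 ≡ 185;  4^12 ≡ 289;  4^19 ≡ 456;  4^24 ≡ 347;  4^38 ≡ 1.
Smallest exponent giving 1 is 38.

38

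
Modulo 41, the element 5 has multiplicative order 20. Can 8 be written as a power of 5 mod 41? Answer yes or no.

yes

⟨5⟩ has order 20; its elements mod 41 are {1, 2, 4, 5, 8, 9, 10, 16, 18, 20, 21, 23, 25, 31, 32, 33, 36, 37, 39, 40}.
8 is in this set.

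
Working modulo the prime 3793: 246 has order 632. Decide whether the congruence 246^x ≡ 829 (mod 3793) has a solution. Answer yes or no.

no

829 ∈ ⟨246⟩ iff 829^632 ≡ 1 (mod 3793), since |⟨246⟩| = 632.
829^632 mod 3793 = 2725.
Since 2725 ≠ 1, 829 does not lie in the subgroup.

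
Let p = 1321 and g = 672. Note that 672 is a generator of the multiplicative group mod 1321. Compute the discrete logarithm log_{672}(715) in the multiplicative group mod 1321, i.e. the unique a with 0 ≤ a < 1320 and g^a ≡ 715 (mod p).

Baby-step giant-step with m = ceil(sqrt(1320)) = 37.
Baby table (672^j mod 1321 for j=0..36):
  0:1  1:672  2:1123  3:365  4:895  5:385  6:1125  7:388
  8:499  9:1115  10:273  11:1158  12:107  13:570  14:1271  15:746
  16:653  17:244  18:164  19:565  20:553  21:415  22:149  23:1053
  24:881  25:224  26:1255  27:562  28:1179  29:1009  30:375  31:1010
  32:1047  33:812  34:91  35:386  36:476
Giant step factor: 672^(-37) ≡ 1175 (mod 1321).
Scan 715·1175^i mod 1321 for i = 0, 1, …:
  i=0: 715   i=1: 1290   i=2: 563   i=3: 1025
  i=4: 944   i=5: 881
Match at i=5, j=24: a = 5·37 + 24 = 209.

209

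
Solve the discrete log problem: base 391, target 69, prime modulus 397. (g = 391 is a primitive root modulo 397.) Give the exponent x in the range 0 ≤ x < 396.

Baby-step giant-step with m = ceil(sqrt(396)) = 20.
Baby table (391^j mod 397 for j=0..19):
  0:1  1:391  2:36  3:181  4:105  5:164  6:207  7:346
  8:306  9:149  10:297  11:203  12:370  13:162  14:219  15:274
  16:341  17:336  18:366  19:186
Giant step factor: 391^(-20) ≡ 90 (mod 397).
Scan 69·90^i mod 397 for i = 0, 1, …:
  i=0: 69   i=1: 255   i=2: 321   i=3: 306
Match at i=3, j=8: x = 3·20 + 8 = 68.

68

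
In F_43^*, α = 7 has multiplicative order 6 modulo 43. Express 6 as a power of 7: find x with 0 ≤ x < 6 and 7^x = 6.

Successive powers of 7 modulo 43:
  7^0=1  7^1=7  7^2=6
So 7^2 ≡ 6 (mod 43), giving x = 2.

2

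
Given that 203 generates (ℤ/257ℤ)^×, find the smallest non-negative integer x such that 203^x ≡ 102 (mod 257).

51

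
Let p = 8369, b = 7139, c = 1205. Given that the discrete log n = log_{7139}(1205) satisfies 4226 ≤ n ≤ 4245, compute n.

4245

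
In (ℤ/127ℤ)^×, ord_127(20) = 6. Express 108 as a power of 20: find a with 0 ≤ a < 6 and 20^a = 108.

5

Successive powers of 20 modulo 127:
  20^0=1  20^1=20  20^2=19  20^3=126  20^4=107  20^5=108
So 20^5 ≡ 108 (mod 127), giving a = 5.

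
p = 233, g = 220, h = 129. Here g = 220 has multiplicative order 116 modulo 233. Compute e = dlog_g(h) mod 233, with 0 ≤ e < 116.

89

Baby-step giant-step with m = ceil(sqrt(116)) = 11.
Baby table (220^j mod 233 for j=0..10):
  0:1  1:220  2:169  3:133  4:135  5:109  6:214  7:14
  8:51  9:36  10:231
Giant step factor: 220^(-11) ≡ 9 (mod 233).
Scan 129·9^i mod 233 for i = 0, 1, …:
  i=0: 129   i=1: 229   i=2: 197   i=3: 142
  i=4: 113   i=5: 85   i=6: 66   i=7: 128
  i=8: 220
Match at i=8, j=1: e = 8·11 + 1 = 89.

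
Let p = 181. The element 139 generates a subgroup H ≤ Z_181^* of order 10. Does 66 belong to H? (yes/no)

no

⟨139⟩ has order 10; its elements mod 181 are {1, 42, 46, 56, 59, 122, 125, 135, 139, 180}.
66 is not in this set.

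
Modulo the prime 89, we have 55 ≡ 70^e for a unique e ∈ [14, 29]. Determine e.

22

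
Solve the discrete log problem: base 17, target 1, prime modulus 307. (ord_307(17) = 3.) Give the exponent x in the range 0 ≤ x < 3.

0

Successive powers of 17 modulo 307:
  17^0=1
So 17^0 ≡ 1 (mod 307), giving x = 0.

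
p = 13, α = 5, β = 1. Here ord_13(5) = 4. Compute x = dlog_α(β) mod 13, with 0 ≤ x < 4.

0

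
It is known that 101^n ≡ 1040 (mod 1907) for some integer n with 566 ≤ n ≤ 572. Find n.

Compute 101^566 mod 1907 = 1144, then multiply by 101 repeatedly:
  101^566=1144  101^567=1124  101^568=1011  101^569=1040
Found 1040 at exponent 569.

569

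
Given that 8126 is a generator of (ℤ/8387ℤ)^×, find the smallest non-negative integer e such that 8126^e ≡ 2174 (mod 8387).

Baby-step giant-step with m = ceil(sqrt(8386)) = 92.
Baby table (8126^j mod 8387 for j=0..91):
  0:1  1:8126  2:1025  3:859  4:2250  5:8227  6:8212  7:3740
  8:5139  9:641  10:439  11:2839  12:5464  13:8073  14:6471  15:5243
  16:7045  17:6395  18:8305  19:4628  20:8207  21:5045  22:14  23:4733
  24:5963  25:3639  26:6339  27:6147  28:5937  29:2038  30:4850  31:587
  32:6146  33:6198  34:1013  35:3991  36:6724  37:6306  38:6373  39:5660
  40:7239  41:6083  42:5867  43:3534  44:196  45:7553  46:7999  47:624
  48:4876  49:2188  50:7635  51:3371  52:804  53:8218  54:2174  55:2902
  56:5795  57:5552  58:1879  59:4414  60:5352  61:3757  62:702  63:1292
  64:6655  65:7541  66:2744  67:5098  68:2955  69:349  70:1168  71:5471
  72:6246  73:5259  74:2869  75:6021  76:5275  77:7080  78:5647  79:2245
  80:1145  81:3087  82:7832  83:2276  84:1441  85:1314  86:913  87:4930
  88:4868  89:4276  90:7822  91:4886
Giant step factor: 8126^(-92) ≡ 4114 (mod 8387).
Scan 2174·4114^i mod 8387 for i = 0, 1, …:
  i=0: 2174
Match at i=0, j=54: e = 0·92 + 54 = 54.

54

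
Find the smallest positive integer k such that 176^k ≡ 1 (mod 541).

The order of 176 must divide p − 1 = 540 = 2^2 · 3^3 · 5.
Divisors: 1, 2, 3, 4, 5, 6, 9, 10, 12, 15, 18, 20, 27, 30, 36, 45, 54, 60, 90, 108, 135, 180, 270, 540.
Check each in increasing order: 176^1 ≡ 176;  176^2 ≡ 139;  176^3 ≡ 119;  176^4 ≡ 386;  176^5 ≡ 311;  176^6 ≡ 95;  176^9 ≡ 485;  176^10 ≡ 423;  176^12 ≡ 369;  176^15 ≡ 90;  176^18 ≡ 431;  176^20 ≡ 399;  176^27 ≡ 209;  176^30 ≡ 526;  176^36 ≡ 198;  176^45 ≡ 273;  176^54 ≡ 401;  176^60 ≡ 225;  176^90 ≡ 412;  176^108 ≡ 124;  176^135 ≡ 489;  176^180 ≡ 411;  176^270 ≡ 540;  176^540 ≡ 1.
Smallest exponent giving 1 is 540.

540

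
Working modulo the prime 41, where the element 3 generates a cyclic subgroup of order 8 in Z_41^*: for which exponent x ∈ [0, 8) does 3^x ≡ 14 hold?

Successive powers of 3 modulo 41:
  3^0=1  3^1=3  3^2=9  3^3=27  3^4=40  3^5=38
  3^6=32  3^7=14
So 3^7 ≡ 14 (mod 41), giving x = 7.

7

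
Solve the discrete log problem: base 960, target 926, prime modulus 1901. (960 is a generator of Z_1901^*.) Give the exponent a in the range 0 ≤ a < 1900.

Baby-step giant-step with m = ceil(sqrt(1900)) = 44.
Baby table (960^j mod 1901 for j=0..43):
  0:1  1:960  2:1516  3:1095  4:1848  5:447  6:1395  7:896
  8:908  9:1022  10:204  11:37  12:1302  13:963  14:594  15:1841
  16:1331  17:288  18:835  19:1279  20:1695  21:1845  22:1369  23:649
  24:1413  25:1067  26:1582  27:1722  28:1151  29:479  30:1699  31:1883
  32:1730  33:1227  34:1201  35:954  36:1459  37:1504  38:981  39:765
  40:614  41:130  42:1235  43:1277
Giant step factor: 960^(-44) ≡ 1487 (mod 1901).
Scan 926·1487^i mod 1901 for i = 0, 1, …:
  i=0: 926   i=1: 638   i=2: 107   i=3: 1326
  i=4: 425   i=5: 843   i=6: 782   i=7: 1323
  i=8: 1667   i=9: 1826     …   i=16: 248
  i=17: 1883
Match at i=17, j=31: a = 17·44 + 31 = 779.

779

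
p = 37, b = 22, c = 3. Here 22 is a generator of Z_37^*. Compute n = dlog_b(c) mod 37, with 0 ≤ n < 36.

2

Successive powers of 22 modulo 37:
  22^0=1  22^1=22  22^2=3
So 22^2 ≡ 3 (mod 37), giving n = 2.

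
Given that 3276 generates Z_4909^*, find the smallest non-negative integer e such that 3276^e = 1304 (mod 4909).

590

Baby-step giant-step with m = ceil(sqrt(4908)) = 71.
Baby table (3276^j mod 4909 for j=0..70):
  0:1  1:3276  2:1102  3:2037  4:1881  5:1361  6:1264  7:2577
  8:3681  9:2452  10:1628  11:2154  12:2271  13:2661  14:3961  15:1749
  16:921  17:3070  18:3688  19:839  20:4433  21:1686  22:711  23:2370
  24:2991  25:152  26:2143  27:598  28:357  29:1190  30:694  31:677
  32:3893  33:4795  34:4529  35:2006  36:3414  37:1562  38:1934  39:3174
  40:762  41:2540  42:285  43:950  44:4803  45:1283  46:1004  47:74
  48:1883  49:3004  50:3468  51:1742  52:2534  53:265  54:4156  55:2399
  56:4724  57:2656  58:2308  59:1148  60:554  61:3483  62:1792  63:4337
  64:1366  65:2917  66:3178  67:4048  68:2039  69:3524  70:3565
Giant step factor: 3276^(-71) ≡ 4108 (mod 4909).
Scan 1304·4108^i mod 4909 for i = 0, 1, …:
  i=0: 1304   i=1: 1113   i=2: 1925   i=3: 4410
  i=4: 2070   i=5: 1172   i=6: 3756   i=7: 661
  i=8: 711
Match at i=8, j=22: e = 8·71 + 22 = 590.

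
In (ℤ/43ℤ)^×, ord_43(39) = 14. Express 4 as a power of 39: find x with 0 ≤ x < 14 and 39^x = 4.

8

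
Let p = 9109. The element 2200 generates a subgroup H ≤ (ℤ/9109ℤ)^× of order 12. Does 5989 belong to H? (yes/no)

5989 ∈ ⟨2200⟩ iff 5989^12 ≡ 1 (mod 9109), since |⟨2200⟩| = 12.
5989^12 mod 9109 = 1.
Since 1 = 1, 5989 lies in the subgroup.

yes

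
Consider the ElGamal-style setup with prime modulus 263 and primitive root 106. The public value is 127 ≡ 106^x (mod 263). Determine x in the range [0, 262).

231

Baby-step giant-step with m = ceil(sqrt(262)) = 17.
Baby table (106^j mod 263 for j=0..16):
  0:1  1:106  2:190  3:152  4:69  5:213  6:223  7:231
  8:27  9:232  10:133  11:159  12:22  13:228  14:235  15:188
  16:203
Giant step factor: 106^(-17) ≡ 126 (mod 263).
Scan 127·126^i mod 263 for i = 0, 1, …:
  i=0: 127   i=1: 222   i=2: 94   i=3: 9
  i=4: 82   i=5: 75   i=6: 245   i=7: 99
  i=8: 113   i=9: 36   i=10: 65   i=11: 37
  i=12: 191   i=13: 133
Match at i=13, j=10: x = 13·17 + 10 = 231.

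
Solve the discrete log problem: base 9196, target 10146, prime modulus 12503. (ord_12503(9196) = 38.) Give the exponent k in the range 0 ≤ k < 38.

22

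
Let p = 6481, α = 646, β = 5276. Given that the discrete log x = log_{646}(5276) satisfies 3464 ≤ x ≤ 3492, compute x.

3489

Compute 646^3464 mod 6481 = 160, then multiply by 646 repeatedly:
  646^3464=160  646^3465=6145  646^3466=3298  646^3467=4740  646^3468=3008
  646^3469=5349  646^3470=1081  646^3471=4859  646^3472=2110  646^3473=2050
  646^3474=2176  646^3475=5800  646^3476=782  646^3477=6135  646^3478=3319
  646^3479=5344  646^3480=4332  646^3481=5161  646^3482=2772  646^3483=1956
  646^3484=6262  646^3485=1108  646^3486=2858  646^3487=5664  646^3488=3660
  646^3489=5276
Found 5276 at exponent 3489.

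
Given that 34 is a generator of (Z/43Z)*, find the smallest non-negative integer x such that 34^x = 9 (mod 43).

22

Baby-step giant-step with m = ceil(sqrt(42)) = 7.
Baby table (34^j mod 43 for j=0..6):
  0:1  1:34  2:38  3:2  4:25  5:33  6:4
Giant step factor: 34^(-7) ≡ 37 (mod 43).
Scan 9·37^i mod 43 for i = 0, 1, …:
  i=0: 9   i=1: 32   i=2: 23   i=3: 34
Match at i=3, j=1: x = 3·7 + 1 = 22.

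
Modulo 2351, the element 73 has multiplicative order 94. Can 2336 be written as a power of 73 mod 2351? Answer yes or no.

2336 ∈ ⟨73⟩ iff 2336^94 ≡ 1 (mod 2351), since |⟨73⟩| = 94.
2336^94 mod 2351 = 1.
Since 1 = 1, 2336 lies in the subgroup.

yes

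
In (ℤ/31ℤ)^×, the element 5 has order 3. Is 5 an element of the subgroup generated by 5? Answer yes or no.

yes

⟨5⟩ has order 3; its elements mod 31 are {1, 5, 25}.
5 is in this set.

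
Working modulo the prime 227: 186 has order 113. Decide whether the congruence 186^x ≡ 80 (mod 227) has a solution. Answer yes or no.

80 ∈ ⟨186⟩ iff 80^113 ≡ 1 (mod 227), since |⟨186⟩| = 113.
80^113 mod 227 = 226.
Since 226 ≠ 1, 80 does not lie in the subgroup.

no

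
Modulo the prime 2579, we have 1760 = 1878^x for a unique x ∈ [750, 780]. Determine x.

Compute 1878^750 mod 2579 = 1143, then multiply by 1878 repeatedly:
  1878^750=1143  1878^751=826  1878^752=1249  1878^753=1311  1878^754=1692
  1878^755=248  1878^756=1524  1878^757=1961  1878^758=2525  1878^759=1748
  1878^760=2256  1878^761=2050  1878^762=2032  1878^763=1755  1878^764=2507
  1878^765=1471  1878^766=429  1878^767=1014  1878^768=990  1878^769=2340
  1878^770=2483  1878^771=242  1878^772=572  1878^773=1352  1878^774=1320
  1878^775=541  1878^776=2451  1878^777=2042  1878^778=2482  1878^779=943
  1878^780=1760
Found 1760 at exponent 780.

780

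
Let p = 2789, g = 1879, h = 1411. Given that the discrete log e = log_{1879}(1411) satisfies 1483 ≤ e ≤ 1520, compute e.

1485

Compute 1879^1483 mod 2789 = 1167, then multiply by 1879 repeatedly:
  1879^1483=1167  1879^1484=639  1879^1485=1411
Found 1411 at exponent 1485.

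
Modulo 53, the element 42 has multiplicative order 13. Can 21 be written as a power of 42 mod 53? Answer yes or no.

no

21 ∈ ⟨42⟩ iff 21^13 ≡ 1 (mod 53), since |⟨42⟩| = 13.
21^13 mod 53 = 23.
Since 23 ≠ 1, 21 does not lie in the subgroup.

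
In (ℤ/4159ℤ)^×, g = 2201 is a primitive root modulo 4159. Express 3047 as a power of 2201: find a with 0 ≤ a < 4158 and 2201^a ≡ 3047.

3519

Baby-step giant-step with m = ceil(sqrt(4158)) = 65.
Baby table (2201^j mod 4159 for j=0..64):
  0:1  1:2201  2:3325  3:2644  4:1003  5:3333  6:3616  7:2649
  8:3690  9:3322  10:200  11:3505  12:3719  13:607  14:968  15:1160
  16:3693  17:1607  18:1857  19:3119  20:2569  21:2288  22:3498  23:789
  24:2286  25:3255  26:2457  27:1157  28:1249  29:4109  30:2243  31:110
  32:888  33:3917  34:3869  35:2196  36:638  37:2655  38:260  39:2477
  40:3587  41:1205  42:2922  43:1508  44:226  45:2505  46:2830  47:2807
  48:2092  49:479  50:2052  51:3937  52:2140  53:2152  54:3610  55:1920
  56:376  57:4094  58:2500  59:143  60:2818  61:1349  62:3782  63:2023
  64:2493
Giant step factor: 2201^(-65) ≡ 3095 (mod 4159).
Scan 3047·3095^i mod 4159 for i = 0, 1, …:
  i=0: 3047   i=1: 2012   i=2: 1117   i=3: 986
  i=4: 3123   i=5: 169   i=6: 3180   i=7: 1906
  i=8: 1608   i=9: 2596     …   i=53: 3679
  i=54: 3322
Match at i=54, j=9: a = 54·65 + 9 = 3519.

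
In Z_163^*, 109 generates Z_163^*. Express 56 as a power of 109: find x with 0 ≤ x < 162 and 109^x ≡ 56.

142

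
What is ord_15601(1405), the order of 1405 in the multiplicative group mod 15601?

624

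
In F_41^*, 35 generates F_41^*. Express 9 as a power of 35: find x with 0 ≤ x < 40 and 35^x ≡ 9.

30

Successive powers of 35 modulo 41:
  35^0=1  35^1=35  35^2=36  35^3=30  35^4=25  35^5=14
  35^6=39  35^7=12  35^8=10  35^9=22  35^10=32  35^11=13
  35^12=4  35^13=17  35^14=21  35^15=38  35^16=18  35^17=15
  35^18=33  35^19=7  35^20=40  35^21=6  35^22=5  35^23=11
  35^24=16  35^25=27  35^26=2  35^27=29  35^28=31  35^29=19
  35^30=9
So 35^30 ≡ 9 (mod 41), giving x = 30.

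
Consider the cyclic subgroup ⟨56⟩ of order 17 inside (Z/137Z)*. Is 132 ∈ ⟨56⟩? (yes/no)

no

132 ∈ ⟨56⟩ iff 132^17 ≡ 1 (mod 137), since |⟨56⟩| = 17.
132^17 mod 137 = 41.
Since 41 ≠ 1, 132 does not lie in the subgroup.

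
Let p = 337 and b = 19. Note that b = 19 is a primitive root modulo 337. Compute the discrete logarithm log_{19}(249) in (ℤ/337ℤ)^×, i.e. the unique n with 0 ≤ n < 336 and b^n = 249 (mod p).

Baby-step giant-step with m = ceil(sqrt(336)) = 19.
Baby table (19^j mod 337 for j=0..18):
  0:1  1:19  2:24  3:119  4:239  5:160  6:7  7:133
  8:168  9:159  10:325  11:109  12:49  13:257  14:165  15:102
  16:253  17:89  18:6
Giant step factor: 19^(-19) ≡ 68 (mod 337).
Scan 249·68^i mod 337 for i = 0, 1, …:
  i=0: 249   i=1: 82   i=2: 184   i=3: 43
  i=4: 228   i=5: 2   i=6: 136   i=7: 149
  i=8: 22   i=9: 148   i=10: 291   i=11: 242
  i=12: 280   i=13: 168
Match at i=13, j=8: n = 13·19 + 8 = 255.

255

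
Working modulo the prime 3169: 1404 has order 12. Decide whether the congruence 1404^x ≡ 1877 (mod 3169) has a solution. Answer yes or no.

no

1877 ∈ ⟨1404⟩ iff 1877^12 ≡ 1 (mod 3169), since |⟨1404⟩| = 12.
1877^12 mod 3169 = 3098.
Since 3098 ≠ 1, 1877 does not lie in the subgroup.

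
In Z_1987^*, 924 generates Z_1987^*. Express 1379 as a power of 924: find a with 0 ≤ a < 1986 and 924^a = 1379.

969

Baby-step giant-step with m = ceil(sqrt(1986)) = 45.
Baby table (924^j mod 1987 for j=0..44):
  0:1  1:924  2:1353  3:349  4:582  5:1278  6:594  7:444
  8:934  9:658  10:1957  11:98  12:1137  13:1452  14:423  15:1400
  16:63  17:589  18:1785  19:130  20:900  21:1034  22:1656  23:154
  24:1219  25:1714  26:97  27:213  28:99  29:74  30:818  31:772
  32:1982  33:1341  34:1183  35:242  36:1064  37:1558  38:1004  39:1754
  40:1291  41:684  42:150  43:1497  44:276
Giant step factor: 924^(-45) ≡ 800 (mod 1987).
Scan 1379·800^i mod 1987 for i = 0, 1, …:
  i=0: 1379   i=1: 415   i=2: 171   i=3: 1684
  i=4: 14   i=5: 1265   i=6: 617   i=7: 824
  i=8: 1503   i=9: 265     …   i=20: 158
  i=21: 1219
Match at i=21, j=24: a = 21·45 + 24 = 969.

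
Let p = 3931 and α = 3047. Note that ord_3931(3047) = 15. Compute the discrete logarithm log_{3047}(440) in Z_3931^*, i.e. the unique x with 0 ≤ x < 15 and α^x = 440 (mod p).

Successive powers of 3047 modulo 3931:
  3047^0=1  3047^1=3047  3047^2=3118  3047^3=3250  3047^4=561  3047^5=3313
  3047^6=3834  3047^7=3197  3047^8=241  3047^9=3161  3047^10=617  3047^11=981
  3047^12=1547  3047^13=440
So 3047^13 ≡ 440 (mod 3931), giving x = 13.

13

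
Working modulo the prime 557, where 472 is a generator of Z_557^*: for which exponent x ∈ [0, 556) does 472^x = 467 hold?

Baby-step giant-step with m = ceil(sqrt(556)) = 24.
Baby table (472^j mod 557 for j=0..23):
  0:1  1:472  2:541  3:246  4:256  5:520  6:360  7:35
  8:367  9:554  10:255  11:48  12:376  13:346  14:111  15:34
  16:452  17:13  18:9  19:349  20:413  21:543  22:76  23:224
Giant step factor: 472^(-24) ≡ 486 (mod 557).
Scan 467·486^i mod 557 for i = 0, 1, …:
  i=0: 467   i=1: 263   i=2: 265   i=3: 123
  i=4: 179   i=5: 102   i=6: 556   i=7: 71
  i=8: 529   i=9: 317     …   i=16: 375
  i=17: 111
Match at i=17, j=14: x = 17·24 + 14 = 422.

422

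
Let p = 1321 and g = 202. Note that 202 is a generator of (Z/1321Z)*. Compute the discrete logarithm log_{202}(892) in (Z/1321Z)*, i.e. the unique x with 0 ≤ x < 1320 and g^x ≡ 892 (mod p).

Baby-step giant-step with m = ceil(sqrt(1320)) = 37.
Baby table (202^j mod 1321 for j=0..36):
  0:1  1:202  2:1174  3:689  4:473  5:434  6:482  7:931
  8:480  9:527  10:774  11:470  12:1149  13:923  14:185  15:382
  16:546  17:649  18:319  19:1030  20:663  21:505  22:293  23:1062
  24:522  25:1085  26:1205  27:346  28:1200  29:657  30:614  31:1175
  32:891  33:326  34:1123  35:955  36:44
Giant step factor: 202^(-37) ≡ 850 (mod 1321).
Scan 892·850^i mod 1321 for i = 0, 1, …:
  i=0: 892   i=1: 1267   i=2: 335   i=3: 735
  i=4: 1238   i=5: 784   i=6: 616   i=7: 484
  i=8: 569   i=9: 164     …   i=16: 865
  i=17: 774
Match at i=17, j=10: x = 17·37 + 10 = 639.

639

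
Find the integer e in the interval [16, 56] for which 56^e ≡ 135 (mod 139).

Compute 56^16 mod 139 = 99, then multiply by 56 repeatedly:
  56^16=99  56^17=123  56^18=77  56^19=3  56^20=29
  56^21=95  56^22=38  56^23=43  56^24=45  56^25=18
  56^26=35  56^27=14  56^28=89  56^29=119  56^30=131
  56^31=108  56^32=71  56^33=84  56^34=117  56^35=19
  56^36=91  56^37=92  56^38=9  56^39=87  56^40=7
  56^41=114  56^42=129  56^43=135
Found 135 at exponent 43.

43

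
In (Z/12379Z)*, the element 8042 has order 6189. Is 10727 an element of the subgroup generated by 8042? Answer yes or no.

10727 ∈ ⟨8042⟩ iff 10727^6189 ≡ 1 (mod 12379), since |⟨8042⟩| = 6189.
10727^6189 mod 12379 = 1.
Since 1 = 1, 10727 lies in the subgroup.

yes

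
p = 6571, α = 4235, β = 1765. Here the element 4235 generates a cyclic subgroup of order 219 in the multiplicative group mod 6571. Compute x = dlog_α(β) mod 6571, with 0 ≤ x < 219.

124

Baby-step giant-step with m = ceil(sqrt(219)) = 15.
Baby table (4235^j mod 6571 for j=0..14):
  0:1  1:4235  2:2966  3:3829  4:5158  5:2126  6:1340  7:4127
  8:5556  9:5480  10:5599  11:3597  12:1717  13:3969  14:97
Giant step factor: 4235^(-15) ≡ 5593 (mod 6571).
Scan 1765·5593^i mod 6571 for i = 0, 1, …:
  i=0: 1765   i=1: 2003   i=2: 5795   i=3: 3263
  i=4: 2292   i=5: 5706   i=6: 4882   i=7: 2521
  i=8: 5158
Match at i=8, j=4: x = 8·15 + 4 = 124.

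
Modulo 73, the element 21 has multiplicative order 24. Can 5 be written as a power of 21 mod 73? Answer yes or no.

no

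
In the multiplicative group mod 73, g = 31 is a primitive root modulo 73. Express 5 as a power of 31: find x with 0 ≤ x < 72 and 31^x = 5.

59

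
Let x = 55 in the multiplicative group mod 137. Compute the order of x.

136

The order of 55 must divide p − 1 = 136 = 2^3 · 17.
Divisors: 1, 2, 4, 8, 17, 34, 68, 136.
Check each in increasing order: 55^1 ≡ 55;  55^2 ≡ 11;  55^4 ≡ 121;  55^8 ≡ 119;  55^17 ≡ 10;  55^34 ≡ 100;  55^68 ≡ 136;  55^136 ≡ 1.
Smallest exponent giving 1 is 136.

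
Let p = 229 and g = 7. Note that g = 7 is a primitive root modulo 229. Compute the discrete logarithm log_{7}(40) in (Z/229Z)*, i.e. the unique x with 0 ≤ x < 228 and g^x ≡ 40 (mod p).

91

Baby-step giant-step with m = ceil(sqrt(228)) = 16.
Baby table (7^j mod 229 for j=0..15):
  0:1  1:7  2:49  3:114  4:111  5:90  6:172  7:59
  8:184  9:143  10:85  11:137  12:43  13:72  14:46  15:93
Giant step factor: 7^(-16) ≡ 159 (mod 229).
Scan 40·159^i mod 229 for i = 0, 1, …:
  i=0: 40   i=1: 177   i=2: 205   i=3: 77
  i=4: 106   i=5: 137
Match at i=5, j=11: x = 5·16 + 11 = 91.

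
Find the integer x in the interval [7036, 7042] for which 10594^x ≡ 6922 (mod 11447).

7039

Compute 10594^7036 mod 11447 = 3455, then multiply by 10594 repeatedly:
  10594^7036=3455  10594^7037=6211  10594^7038=1978  10594^7039=6922
Found 6922 at exponent 7039.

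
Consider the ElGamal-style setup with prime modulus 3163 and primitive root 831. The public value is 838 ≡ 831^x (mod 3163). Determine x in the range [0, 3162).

Baby-step giant-step with m = ceil(sqrt(3162)) = 57.
Baby table (831^j mod 3163 for j=0..56):
  0:1  1:831  2:1027  3:2590  4:1450  5:3010  6:2540  7:1019
  8:2268  9:2723  10:1268  11:429  12:2243  13:926  14:897  15:2102
  16:786  17:1588  18:657  19:1931  20:1020  21:3099  22:587  23:695
  24:1879  25:2090  26:303  27:1916  28:1207  29:346  30:2856  31:1086
  32:1011  33:1946  34:833  35:2689  36:1481  37:304  38:2747  39:2234
  40:2936  41:1143  42:933  43:388  44:2965  45:3101  46:2249  47:2749
  48:733  49:1827  50:3160  51:670  52:82  53:1719  54:1976  55:459
  56:1869
Giant step factor: 831^(-57) ≡ 746 (mod 3163).
Scan 838·746^i mod 3163 for i = 0, 1, …:
  i=0: 838   i=1: 2037   i=2: 1362   i=3: 729
  i=4: 2961   i=5: 1132   i=6: 3114   i=7: 1402
  i=8: 2102
Match at i=8, j=15: x = 8·57 + 15 = 471.

471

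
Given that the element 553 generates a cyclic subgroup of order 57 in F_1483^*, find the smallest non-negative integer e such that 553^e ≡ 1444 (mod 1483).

38

Baby-step giant-step with m = ceil(sqrt(57)) = 8.
Baby table (553^j mod 1483 for j=0..7):
  0:1  1:553  2:311  3:1438  4:326  5:835  6:542  7:160
Giant step factor: 553^(-8) ≡ 436 (mod 1483).
Scan 1444·436^i mod 1483 for i = 0, 1, …:
  i=0: 1444   i=1: 792   i=2: 1256   i=3: 389
  i=4: 542
Match at i=4, j=6: e = 4·8 + 6 = 38.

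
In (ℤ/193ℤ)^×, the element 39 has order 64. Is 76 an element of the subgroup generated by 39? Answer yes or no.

yes

76 ∈ ⟨39⟩ iff 76^64 ≡ 1 (mod 193), since |⟨39⟩| = 64.
76^64 mod 193 = 1.
Since 1 = 1, 76 lies in the subgroup.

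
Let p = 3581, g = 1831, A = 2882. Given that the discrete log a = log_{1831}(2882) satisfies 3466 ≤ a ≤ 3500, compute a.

Compute 1831^3466 mod 3581 = 2912, then multiply by 1831 repeatedly:
  1831^3466=2912  1831^3467=3344  1831^3468=2935  1831^3469=2485  1831^3470=2165
  1831^3471=3529  1831^3472=1475  1831^3473=651  1831^3474=3089  1831^3475=1560
  1831^3476=2303  1831^3477=1956  1831^3478=436  1831^3479=3334  1831^3480=2530
  1831^3481=2197  1831^3482=1244  1831^3483=248  1831^3484=2882
Found 2882 at exponent 3484.

3484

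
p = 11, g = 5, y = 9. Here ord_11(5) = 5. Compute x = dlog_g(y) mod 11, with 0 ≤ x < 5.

4

Successive powers of 5 modulo 11:
  5^0=1  5^1=5  5^2=3  5^3=4  5^4=9
So 5^4 ≡ 9 (mod 11), giving x = 4.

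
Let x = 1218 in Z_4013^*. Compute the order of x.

4012

The order of 1218 must divide p − 1 = 4012 = 2^2 · 17 · 59.
Divisors: 1, 2, 4, 17, 34, 59, 68, 118, 236, 1003, 2006, 4012.
Check each in increasing order: 1218^1 ≡ 1218;  1218^2 ≡ 2727;  1218^4 ≡ 440;  1218^17 ≡ 3021;  1218^34 ≡ 879;  1218^59 ≡ 155;  1218^68 ≡ 2145;  1218^118 ≡ 3960;  1218^236 ≡ 2809;  1218^1003 ≡ 1230;  1218^2006 ≡ 4012;  1218^4012 ≡ 1.
Smallest exponent giving 1 is 4012.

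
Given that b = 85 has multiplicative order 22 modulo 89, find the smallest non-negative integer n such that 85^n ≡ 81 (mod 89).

7

Successive powers of 85 modulo 89:
  85^0=1  85^1=85  85^2=16  85^3=25  85^4=78  85^5=44
  85^6=2  85^7=81
So 85^7 ≡ 81 (mod 89), giving n = 7.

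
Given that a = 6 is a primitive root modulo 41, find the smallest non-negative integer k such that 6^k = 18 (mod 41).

16

Successive powers of 6 modulo 41:
  6^0=1  6^1=6  6^2=36  6^3=11  6^4=25  6^5=27
  6^6=39  6^7=29  6^8=10  6^9=19  6^10=32  6^11=28
  6^12=4  6^13=24  6^14=21  6^15=3  6^16=18
So 6^16 ≡ 18 (mod 41), giving k = 16.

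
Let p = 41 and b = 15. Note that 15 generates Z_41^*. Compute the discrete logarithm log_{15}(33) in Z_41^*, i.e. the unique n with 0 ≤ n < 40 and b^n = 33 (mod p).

34

Successive powers of 15 modulo 41:
  15^0=1  15^1=15  15^2=20  15^3=13  15^4=31  15^5=14
  15^6=5  15^7=34  15^8=18  15^9=24  15^10=32  15^11=29
  15^12=25  15^13=6  15^14=8  15^15=38  15^16=37  15^17=22
  15^18=2  15^19=30  15^20=40  15^21=26  15^22=21  15^23=28
  15^24=10  15^25=27  15^26=36  15^27=7  15^28=23  15^29=17
  15^30=9  15^31=12  15^32=16  15^33=35  15^34=33
So 15^34 ≡ 33 (mod 41), giving n = 34.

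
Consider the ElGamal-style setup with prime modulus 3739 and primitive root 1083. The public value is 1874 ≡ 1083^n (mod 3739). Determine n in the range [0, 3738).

2893

Baby-step giant-step with m = ceil(sqrt(3738)) = 62.
Baby table (1083^j mod 3739 for j=0..61):
  0:1  1:1083  2:2582  3:3273  4:87  5:746  6:294  7:587
  8:91  9:1339  10:3144  11:2462  12:439  13:584  14:581  15:1071
  16:803  17:2201  18:1940  19:3441  20:2559  21:798  22:525  23:247
  24:2032  25:2124  26:807  27:2794  28:1051  29:1577  30:2907  31:43
  32:1701  33:2595  34:2396  35:2  36:2166  37:1425  38:2807  39:174
  40:1492  41:588  42:1174  43:182  44:2678  45:2549  46:1185  47:878
  48:1168  49:1162  50:2142  51:1606  52:663  53:141  54:3143  55:1379
  56:1596  57:1050  58:494  59:325  60:509  61:1614
Giant step factor: 1083^(-62) ≡ 2827 (mod 3739).
Scan 1874·2827^i mod 3739 for i = 0, 1, …:
  i=0: 1874   i=1: 3374   i=2: 109   i=3: 1545
  i=4: 563   i=5: 2526   i=6: 3251   i=7: 115
  i=8: 3551   i=9: 3201     …   i=45: 2902
  i=46: 588
Match at i=46, j=41: n = 46·62 + 41 = 2893.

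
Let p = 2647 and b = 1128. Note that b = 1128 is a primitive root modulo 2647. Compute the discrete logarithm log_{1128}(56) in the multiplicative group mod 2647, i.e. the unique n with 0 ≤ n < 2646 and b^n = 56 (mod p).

257

Baby-step giant-step with m = ceil(sqrt(2646)) = 52.
Baby table (1128^j mod 2647 for j=0..51):
  0:1  1:1128  2:1824  3:753  4:2344  5:2326  6:551  7:2130
  8:1811  9:1971  10:2455  11:478  12:1843  13:1009  14:2589  15:751
  16:88  17:1325  18:1692  19:89  20:2453  21:869  22:842  23:2150
  24:548  25:1393  26:1633  27:2359  28:717  29:1441  30:190  31:2560
  32:2450  33:132  34:664  35:2538  36:1457  37:2356  38:2627  39:1263
  40:578  41:822  42:766  43:1126  44:2215  45:2399  46:838  47:285
  48:1193  49:1028  50:198  51:996
Giant step factor: 1128^(-52) ≡ 769 (mod 2647).
Scan 56·769^i mod 2647 for i = 0, 1, …:
  i=0: 56   i=1: 712   i=2: 2246   i=3: 1330
  i=4: 1028
Match at i=4, j=49: n = 4·52 + 49 = 257.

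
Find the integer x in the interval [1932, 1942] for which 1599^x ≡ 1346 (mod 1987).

1937

Compute 1599^1932 mod 1987 = 278, then multiply by 1599 repeatedly:
  1599^1932=278  1599^1933=1421  1599^1934=1038  1599^1935=617  1599^1936=1031
  1599^1937=1346
Found 1346 at exponent 1937.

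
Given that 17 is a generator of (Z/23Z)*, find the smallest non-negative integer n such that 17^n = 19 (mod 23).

Successive powers of 17 modulo 23:
  17^0=1  17^1=17  17^2=13  17^3=14  17^4=8  17^5=21
  17^6=12  17^7=20  17^8=18  17^9=7  17^10=4  17^11=22
  17^12=6  17^13=10  17^14=9  17^15=15  17^16=2  17^17=11
  17^18=3  17^19=5  17^20=16  17^21=19
So 17^21 ≡ 19 (mod 23), giving n = 21.

21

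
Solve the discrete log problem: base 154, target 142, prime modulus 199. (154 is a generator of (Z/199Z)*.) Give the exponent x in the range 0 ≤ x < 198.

139

Baby-step giant-step with m = ceil(sqrt(198)) = 15.
Baby table (154^j mod 199 for j=0..14):
  0:1  1:154  2:35  3:17  4:31  5:197  6:90  7:129
  8:165  9:137  10:4  11:19  12:140  13:68  14:124
Giant step factor: 154^(-15) ≡ 174 (mod 199).
Scan 142·174^i mod 199 for i = 0, 1, …:
  i=0: 142   i=1: 32   i=2: 195   i=3: 100
  i=4: 87   i=5: 14   i=6: 48   i=7: 193
  i=8: 150   i=9: 31
Match at i=9, j=4: x = 9·15 + 4 = 139.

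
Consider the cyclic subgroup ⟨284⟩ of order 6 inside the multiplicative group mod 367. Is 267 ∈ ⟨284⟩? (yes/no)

267 ∈ ⟨284⟩ iff 267^6 ≡ 1 (mod 367), since |⟨284⟩| = 6.
267^6 mod 367 = 120.
Since 120 ≠ 1, 267 does not lie in the subgroup.

no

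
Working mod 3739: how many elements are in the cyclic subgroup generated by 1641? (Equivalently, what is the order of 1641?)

3738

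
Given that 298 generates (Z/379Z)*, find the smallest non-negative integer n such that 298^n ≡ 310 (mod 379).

Baby-step giant-step with m = ceil(sqrt(378)) = 20.
Baby table (298^j mod 379 for j=0..19):
  0:1  1:298  2:118  3:296  4:280  5:60  6:67  7:258
  8:326  9:124  10:189  11:230  12:320  13:231  14:239  15:349
  16:156  17:250  18:216  19:317
Giant step factor: 298^(-20) ≡ 4 (mod 379).
Scan 310·4^i mod 379 for i = 0, 1, …:
  i=0: 310   i=1: 103   i=2: 33   i=3: 132
  i=4: 149   i=5: 217   i=6: 110   i=7: 61
  i=8: 244   i=9: 218     …   i=13: 95
  i=14: 1
Match at i=14, j=0: n = 14·20 + 0 = 280.

280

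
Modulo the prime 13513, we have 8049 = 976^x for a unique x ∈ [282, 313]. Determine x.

Compute 976^282 mod 13513 = 13356, then multiply by 976 repeatedly:
  976^282=13356  976^283=8924  976^284=7452  976^285=3158  976^286=1244
  976^287=11487  976^288=9035  976^289=7684  976^290=13382  976^291=7274
  976^292=5099  976^293=3840  976^294=4739  976^295=3818  976^296=10293
  976^297=5809  976^298=7637  976^299=8049
Found 8049 at exponent 299.

299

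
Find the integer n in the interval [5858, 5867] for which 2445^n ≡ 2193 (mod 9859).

5861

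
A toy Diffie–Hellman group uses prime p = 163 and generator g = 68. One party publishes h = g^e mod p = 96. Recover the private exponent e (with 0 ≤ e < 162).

32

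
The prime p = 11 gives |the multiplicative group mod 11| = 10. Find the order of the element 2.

The order of 2 must divide p − 1 = 10 = 2 · 5.
Divisors: 1, 2, 5, 10.
Check each in increasing order: 2^1 ≡ 2;  2^2 ≡ 4;  2^5 ≡ 10;  2^10 ≡ 1.
Smallest exponent giving 1 is 10.

10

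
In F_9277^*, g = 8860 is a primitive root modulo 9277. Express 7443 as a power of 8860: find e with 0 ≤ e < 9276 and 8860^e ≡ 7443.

Baby-step giant-step with m = ceil(sqrt(9276)) = 97.
Baby table (8860^j mod 9277 for j=0..96):
  0:1  1:8860  2:6903  3:6596  4:4737  5:672  6:7363  7:316
  8:7383  9:1253  10:6288  11:3295  12:8258  13:7458  14:7086  15:4501
  16:6314  17:1730  18:2196  19:2691  20:370  21:3419  22:2935  23:669
  24:8614  25:7438  26:6149  27:5596  28:4272  29:9037  30:7310  31:3863
  32:3327  33:4191  34:5706  35:4787  36:7653  37:9264  38:5421  39:3031
  40:7022  41:3358  42:541  43:6328  44:5169  45:6068  46:2265  47:1749
  48:3550  49:3970  50:5093  51:652  52:6426  53:1411  54:5341  55:8560
  56:2125  57:4467  58:1938  59:8230  60:580  61:8619  62:5353  63:3556
  64:1468  65:126  66:3120  67:7017  68:5443  69:3134  70:1179  71:38
  72:2708  73:2558  74:169  75:3743  76:6982  77:1484  78:2731  79:2244
  80:1229  81:7019  82:4609  83:7663  84:5094  85:235  86:4052  87:8007
  88:801  89:9232  90:211  91:4783  92:44  93:206  94:6868  95:2637
  96:4334
Giant step factor: 8860^(-97) ≡ 6660 (mod 9277).
Scan 7443·6660^i mod 9277 for i = 0, 1, …:
  i=0: 7443   i=1: 3369   i=2: 5754   i=3: 7630
  i=4: 5671   i=5: 2193   i=6: 3382   i=7: 8841
  i=8: 9218   i=9: 5971     …   i=60: 1228
  i=61: 5443
Match at i=61, j=68: e = 61·97 + 68 = 5985.

5985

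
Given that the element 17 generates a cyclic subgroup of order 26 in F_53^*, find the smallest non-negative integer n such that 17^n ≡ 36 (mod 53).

14

Successive powers of 17 modulo 53:
  17^0=1  17^1=17  17^2=24  17^3=37  17^4=46  17^5=40
  17^6=44  17^7=6  17^8=49  17^9=38  17^10=10  17^11=11
  17^12=28  17^13=52  17^14=36
So 17^14 ≡ 36 (mod 53), giving n = 14.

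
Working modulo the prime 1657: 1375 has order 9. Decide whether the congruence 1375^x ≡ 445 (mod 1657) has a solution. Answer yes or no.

no

445 ∈ ⟨1375⟩ iff 445^9 ≡ 1 (mod 1657), since |⟨1375⟩| = 9.
445^9 mod 1657 = 1402.
Since 1402 ≠ 1, 445 does not lie in the subgroup.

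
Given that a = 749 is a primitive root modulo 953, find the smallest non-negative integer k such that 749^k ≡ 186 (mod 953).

200

Baby-step giant-step with m = ceil(sqrt(952)) = 31.
Baby table (749^j mod 953 for j=0..30):
  0:1  1:749  2:637  3:613  4:744  5:704  6:287  7:538
  8:796  9:579  10:56  11:12  12:411  13:20  14:685  15:351
  16:824  17:585  18:738  19:22  20:277  21:672  22:144  23:167
  24:240  25:596  26:400  27:358  28:349  29:279  30:264
Giant step factor: 749^(-31) ≡ 580 (mod 953).
Scan 186·580^i mod 953 for i = 0, 1, …:
  i=0: 186   i=1: 191   i=2: 232   i=3: 187
  i=4: 771   i=5: 223   i=6: 685
Match at i=6, j=14: k = 6·31 + 14 = 200.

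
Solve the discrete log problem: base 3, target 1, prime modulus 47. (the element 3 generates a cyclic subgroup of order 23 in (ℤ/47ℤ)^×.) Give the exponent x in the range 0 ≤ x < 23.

Successive powers of 3 modulo 47:
  3^0=1
So 3^0 ≡ 1 (mod 47), giving x = 0.

0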